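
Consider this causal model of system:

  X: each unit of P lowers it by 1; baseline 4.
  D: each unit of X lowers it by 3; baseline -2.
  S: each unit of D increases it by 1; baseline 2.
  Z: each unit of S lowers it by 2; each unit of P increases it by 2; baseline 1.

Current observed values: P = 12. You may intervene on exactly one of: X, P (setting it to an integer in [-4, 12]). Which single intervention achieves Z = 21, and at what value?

set P = 1

Intervening on X: Z = 6*X + 25. Reaching 21 requires X = -2/3, not an integer.
Intervening on P: with other inputs at their observed values, Z = -4*P + 25. Solving for 21 gives P = 1, within [-4, 12].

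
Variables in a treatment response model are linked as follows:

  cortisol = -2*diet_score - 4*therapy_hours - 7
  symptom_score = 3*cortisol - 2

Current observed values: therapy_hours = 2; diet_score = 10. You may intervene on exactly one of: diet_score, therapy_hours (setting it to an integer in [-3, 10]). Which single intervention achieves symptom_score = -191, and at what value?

Intervening on diet_score: symptom_score = -6*diet_score - 47. Reaching -191 requires diet_score = 24, outside [-3, 10].
Intervening on therapy_hours: with other inputs at their observed values, symptom_score = -12*therapy_hours - 83. Solving for -191 gives therapy_hours = 9, within [-3, 10].

set therapy_hours = 9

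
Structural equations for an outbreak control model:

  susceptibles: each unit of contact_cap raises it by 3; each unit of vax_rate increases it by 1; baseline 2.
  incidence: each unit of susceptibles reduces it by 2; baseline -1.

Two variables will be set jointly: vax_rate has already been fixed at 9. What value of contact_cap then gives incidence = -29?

With vax_rate held at 9:
Substituting into the susceptibles equation gives susceptibles = 3*contact_cap + 11.
incidence becomes -6*contact_cap - 23.
Solve -6*contact_cap - 23 = -29: contact_cap = (-29 + 23) / -6 = 1.

contact_cap = 1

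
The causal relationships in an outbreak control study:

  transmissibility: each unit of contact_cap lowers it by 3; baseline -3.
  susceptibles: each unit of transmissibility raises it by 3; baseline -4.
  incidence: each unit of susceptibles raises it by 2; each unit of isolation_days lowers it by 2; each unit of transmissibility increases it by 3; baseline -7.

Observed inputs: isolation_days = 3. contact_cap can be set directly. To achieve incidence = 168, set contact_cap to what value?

Substituting into the susceptibles equation gives susceptibles = -9*contact_cap - 13.
Substituting into the incidence equation gives incidence = -27*contact_cap - 48.
Solve -27*contact_cap - 48 = 168: contact_cap = (168 + 48) / -27 = -8.

contact_cap = -8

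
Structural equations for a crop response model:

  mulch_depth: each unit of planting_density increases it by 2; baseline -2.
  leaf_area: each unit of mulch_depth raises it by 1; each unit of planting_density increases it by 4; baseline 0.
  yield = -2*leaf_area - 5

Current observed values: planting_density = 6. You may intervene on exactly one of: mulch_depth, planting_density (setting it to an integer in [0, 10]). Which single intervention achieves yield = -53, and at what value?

set mulch_depth = 0

Intervening on mulch_depth: with other inputs at their observed values, yield = -2*mulch_depth - 53. Solving for -53 gives mulch_depth = 0, within [0, 10].
Intervening on planting_density: yield = -12*planting_density - 1. Reaching -53 requires planting_density = 13/3, not an integer.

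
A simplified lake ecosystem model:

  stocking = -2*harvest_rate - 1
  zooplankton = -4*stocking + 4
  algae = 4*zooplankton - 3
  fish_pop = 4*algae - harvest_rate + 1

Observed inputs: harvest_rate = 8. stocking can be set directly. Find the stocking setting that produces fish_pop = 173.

stocking = -2

Intervening on stocking fixes its value directly, overriding its dependence on harvest_rate.
Substituting into the algae equation gives algae = -16*stocking + 13.
This gives fish_pop = -64*stocking + 45.
Solve -64*stocking + 45 = 173: stocking = (173 - 45) / -64 = -2.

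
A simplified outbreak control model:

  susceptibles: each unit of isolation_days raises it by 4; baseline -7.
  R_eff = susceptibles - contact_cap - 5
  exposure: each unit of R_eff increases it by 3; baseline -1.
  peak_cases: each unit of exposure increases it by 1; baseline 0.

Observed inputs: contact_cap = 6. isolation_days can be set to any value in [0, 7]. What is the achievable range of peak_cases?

Substituting into the R_eff equation gives R_eff = 4*isolation_days - 18.
exposure becomes 12*isolation_days - 55.
peak_cases becomes 12*isolation_days - 55.
Linear in isolation_days, so extremes are at the endpoints: isolation_days = 0 gives peak_cases = -55; isolation_days = 7 gives peak_cases = 29.

-55 to 29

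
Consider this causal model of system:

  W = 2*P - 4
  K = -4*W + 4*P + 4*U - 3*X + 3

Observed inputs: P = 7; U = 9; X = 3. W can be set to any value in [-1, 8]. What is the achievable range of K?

Intervening on W fixes its value directly, overriding its dependence on P.
Substituting into the K equation gives K = -4*W + 58.
Linear in W, so extremes are at the endpoints: W = -1 gives K = 62; W = 8 gives K = 26.

26 to 62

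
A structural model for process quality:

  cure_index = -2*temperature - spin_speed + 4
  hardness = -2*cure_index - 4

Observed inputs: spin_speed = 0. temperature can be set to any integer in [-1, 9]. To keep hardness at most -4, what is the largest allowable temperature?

temperature = 2

Substituting into the cure_index equation gives cure_index = -2*temperature + 4.
Substituting into the hardness equation gives hardness = 4*temperature - 12.
Require 4*temperature - 12 ≤ -4, so temperature ≤ 2.
The largest integer in [-1, 9] satisfying this is 2.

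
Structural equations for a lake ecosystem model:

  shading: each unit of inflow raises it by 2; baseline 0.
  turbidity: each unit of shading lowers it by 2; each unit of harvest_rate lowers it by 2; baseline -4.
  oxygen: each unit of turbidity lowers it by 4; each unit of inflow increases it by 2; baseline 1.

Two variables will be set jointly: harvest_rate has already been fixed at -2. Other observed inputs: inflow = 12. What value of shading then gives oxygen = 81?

With harvest_rate held at -2:
Intervening on shading fixes its value directly, overriding its dependence on inflow.
Substituting into the turbidity equation gives turbidity = -2*shading.
Substituting into the oxygen equation gives oxygen = 8*shading + 25.
Solve 8*shading + 25 = 81: shading = (81 - 25) / 8 = 7.

shading = 7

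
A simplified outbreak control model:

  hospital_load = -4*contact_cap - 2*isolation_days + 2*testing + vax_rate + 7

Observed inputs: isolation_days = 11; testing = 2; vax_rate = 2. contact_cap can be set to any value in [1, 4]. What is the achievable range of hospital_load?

Substituting into the hospital_load equation gives hospital_load = -4*contact_cap - 9.
Linear in contact_cap, so extremes are at the endpoints: contact_cap = 1 gives hospital_load = -13; contact_cap = 4 gives hospital_load = -25.

-25 to -13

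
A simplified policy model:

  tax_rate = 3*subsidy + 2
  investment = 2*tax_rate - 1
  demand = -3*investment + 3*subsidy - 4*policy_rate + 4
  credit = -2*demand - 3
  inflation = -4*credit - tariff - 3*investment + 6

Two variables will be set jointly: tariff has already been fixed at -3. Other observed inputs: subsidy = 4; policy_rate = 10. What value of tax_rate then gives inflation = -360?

tax_rate = 4

With tariff held at -3:
Intervening on tax_rate fixes its value directly, overriding its dependence on subsidy.
Substituting into the demand equation gives demand = -6*tax_rate - 21.
Substituting into the credit equation gives credit = 12*tax_rate + 39.
So inflation = -54*tax_rate - 144.
Solve -54*tax_rate - 144 = -360: tax_rate = (-360 + 144) / -54 = 4.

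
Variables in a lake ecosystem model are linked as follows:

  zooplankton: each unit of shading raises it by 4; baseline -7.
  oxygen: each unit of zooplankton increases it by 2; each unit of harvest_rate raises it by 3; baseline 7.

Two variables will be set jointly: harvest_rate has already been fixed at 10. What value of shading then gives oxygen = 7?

With harvest_rate held at 10:
Substituting into the oxygen equation gives oxygen = 8*shading + 23.
Solve 8*shading + 23 = 7: shading = (7 - 23) / 8 = -2.

shading = -2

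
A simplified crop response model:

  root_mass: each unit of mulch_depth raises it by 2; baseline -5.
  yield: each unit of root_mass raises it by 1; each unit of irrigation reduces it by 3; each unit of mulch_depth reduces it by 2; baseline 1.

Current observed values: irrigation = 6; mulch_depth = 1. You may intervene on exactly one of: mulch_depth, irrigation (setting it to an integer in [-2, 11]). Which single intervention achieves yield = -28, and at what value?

set irrigation = 8

Intervening on mulch_depth: the paths from mulch_depth to yield cancel (net effect zero), leaving yield = -22; -28 is unreachable this way.
Intervening on irrigation: with other inputs at their observed values, yield = -3*irrigation - 4. Solving for -28 gives irrigation = 8, within [-2, 11].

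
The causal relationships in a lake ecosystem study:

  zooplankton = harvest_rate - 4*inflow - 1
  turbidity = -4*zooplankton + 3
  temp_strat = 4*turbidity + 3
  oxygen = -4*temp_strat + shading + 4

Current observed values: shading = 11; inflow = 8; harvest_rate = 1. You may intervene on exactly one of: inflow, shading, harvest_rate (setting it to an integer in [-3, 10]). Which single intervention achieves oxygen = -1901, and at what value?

Intervening on inflow: oxygen = -256*inflow - 45. Reaching -1901 requires inflow = 29/4, not an integer.
Intervening on shading: oxygen = shading - 2104. Reaching -1901 requires shading = 203, outside [-3, 10].
Intervening on harvest_rate: with other inputs at their observed values, oxygen = 64*harvest_rate - 2157. Solving for -1901 gives harvest_rate = 4, within [-3, 10].

set harvest_rate = 4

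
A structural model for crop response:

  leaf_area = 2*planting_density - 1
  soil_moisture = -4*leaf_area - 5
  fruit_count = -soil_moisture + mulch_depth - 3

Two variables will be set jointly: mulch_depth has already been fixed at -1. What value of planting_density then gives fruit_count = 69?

With mulch_depth held at -1:
Substituting into the soil_moisture equation gives soil_moisture = -8*planting_density - 1.
Substituting into the fruit_count equation gives fruit_count = 8*planting_density - 3.
Solve 8*planting_density - 3 = 69: planting_density = (69 + 3) / 8 = 9.

planting_density = 9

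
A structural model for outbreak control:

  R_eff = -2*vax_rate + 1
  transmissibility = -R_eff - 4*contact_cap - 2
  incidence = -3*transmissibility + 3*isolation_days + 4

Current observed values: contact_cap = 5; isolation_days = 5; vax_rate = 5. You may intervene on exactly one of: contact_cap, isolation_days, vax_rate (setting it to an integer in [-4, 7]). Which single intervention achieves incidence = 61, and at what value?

set isolation_days = 6

Intervening on contact_cap: incidence = 12*contact_cap - 2. Reaching 61 requires contact_cap = 21/4, not an integer.
Intervening on isolation_days: with other inputs at their observed values, incidence = 3*isolation_days + 43. Solving for 61 gives isolation_days = 6, within [-4, 7].
Intervening on vax_rate: incidence = -6*vax_rate + 88. Reaching 61 requires vax_rate = 9/2, not an integer.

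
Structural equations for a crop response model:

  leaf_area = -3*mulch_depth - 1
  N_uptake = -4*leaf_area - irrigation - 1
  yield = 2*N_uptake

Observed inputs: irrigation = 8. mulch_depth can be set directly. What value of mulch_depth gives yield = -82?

Substituting into the N_uptake equation gives N_uptake = 12*mulch_depth - 5.
yield becomes 24*mulch_depth - 10.
Solve 24*mulch_depth - 10 = -82: mulch_depth = (-82 + 10) / 24 = -3.

mulch_depth = -3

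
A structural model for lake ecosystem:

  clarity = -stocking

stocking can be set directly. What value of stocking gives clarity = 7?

Solve -stocking = 7: stocking = 7 / -1 = -7.

stocking = -7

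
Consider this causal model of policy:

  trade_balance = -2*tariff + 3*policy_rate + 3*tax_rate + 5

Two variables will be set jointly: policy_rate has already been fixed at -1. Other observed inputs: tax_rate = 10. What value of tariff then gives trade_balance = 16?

tariff = 8

With policy_rate held at -1:
Substituting into the trade_balance equation gives trade_balance = -2*tariff + 32.
Solve -2*tariff + 32 = 16: tariff = (16 - 32) / -2 = 8.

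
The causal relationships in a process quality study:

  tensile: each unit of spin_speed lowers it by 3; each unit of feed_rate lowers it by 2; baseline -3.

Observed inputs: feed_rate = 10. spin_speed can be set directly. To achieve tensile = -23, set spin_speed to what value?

spin_speed = 0

Substituting into the tensile equation gives tensile = -3*spin_speed - 23.
Solve -3*spin_speed - 23 = -23: spin_speed = (-23 + 23) / -3 = 0.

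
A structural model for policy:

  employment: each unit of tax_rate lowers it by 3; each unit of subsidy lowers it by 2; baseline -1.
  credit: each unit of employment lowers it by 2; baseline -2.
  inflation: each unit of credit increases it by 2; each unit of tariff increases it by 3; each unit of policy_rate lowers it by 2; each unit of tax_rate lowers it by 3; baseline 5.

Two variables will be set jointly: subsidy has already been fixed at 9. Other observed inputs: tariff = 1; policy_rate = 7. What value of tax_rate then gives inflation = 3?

tax_rate = -7

With subsidy held at 9:
Substituting into the employment equation gives employment = -3*tax_rate - 19.
So credit = 6*tax_rate + 36.
Substituting into the inflation equation gives inflation = 9*tax_rate + 66.
Solve 9*tax_rate + 66 = 3: tax_rate = (3 - 66) / 9 = -7.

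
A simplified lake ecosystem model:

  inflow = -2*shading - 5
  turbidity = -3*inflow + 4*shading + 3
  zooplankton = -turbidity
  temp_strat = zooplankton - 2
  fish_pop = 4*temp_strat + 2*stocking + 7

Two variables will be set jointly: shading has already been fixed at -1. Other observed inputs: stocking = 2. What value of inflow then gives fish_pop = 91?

inflow = 7

With shading held at -1:
Intervening on inflow fixes its value directly, overriding its dependence on shading.
Substituting into the turbidity equation gives turbidity = -3*inflow - 1.
zooplankton becomes 3*inflow + 1.
Substituting into the temp_strat equation gives temp_strat = 3*inflow - 1.
Substituting into the fish_pop equation gives fish_pop = 12*inflow + 7.
Solve 12*inflow + 7 = 91: inflow = (91 - 7) / 12 = 7.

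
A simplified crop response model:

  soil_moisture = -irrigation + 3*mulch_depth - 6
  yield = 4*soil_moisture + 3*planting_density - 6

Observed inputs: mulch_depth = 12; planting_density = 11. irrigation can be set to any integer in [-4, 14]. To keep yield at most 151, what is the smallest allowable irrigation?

Substituting into the soil_moisture equation gives soil_moisture = -irrigation + 30.
yield becomes -4*irrigation + 147.
Require -4*irrigation + 147 ≤ 151, so irrigation ≥ -1.
The smallest integer in [-4, 14] satisfying this is -1.

irrigation = -1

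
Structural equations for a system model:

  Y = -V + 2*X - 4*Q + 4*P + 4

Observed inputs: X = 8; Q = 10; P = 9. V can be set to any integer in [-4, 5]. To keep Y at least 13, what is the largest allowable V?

V = 3

Substituting into the Y equation gives Y = -V + 16.
Require -V + 16 ≥ 13, so V ≤ 3.
The largest integer in [-4, 5] satisfying this is 3.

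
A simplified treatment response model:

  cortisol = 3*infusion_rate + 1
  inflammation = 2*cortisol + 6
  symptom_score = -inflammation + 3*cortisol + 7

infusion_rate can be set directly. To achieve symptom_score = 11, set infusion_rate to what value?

infusion_rate = 3

Substituting into the inflammation equation gives inflammation = 6*infusion_rate + 8.
Substituting into the symptom_score equation gives symptom_score = 3*infusion_rate + 2.
Solve 3*infusion_rate + 2 = 11: infusion_rate = (11 - 2) / 3 = 3.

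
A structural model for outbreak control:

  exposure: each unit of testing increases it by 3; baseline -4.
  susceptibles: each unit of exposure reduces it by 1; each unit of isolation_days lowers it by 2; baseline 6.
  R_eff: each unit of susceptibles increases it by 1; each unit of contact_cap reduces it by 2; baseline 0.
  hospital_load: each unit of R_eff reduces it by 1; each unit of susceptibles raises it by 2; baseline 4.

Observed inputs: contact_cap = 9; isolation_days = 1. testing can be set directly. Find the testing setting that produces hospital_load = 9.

Substituting into the susceptibles equation gives susceptibles = -3*testing + 8.
R_eff becomes -3*testing - 10.
Substituting into the hospital_load equation gives hospital_load = -3*testing + 30.
Solve -3*testing + 30 = 9: testing = (9 - 30) / -3 = 7.

testing = 7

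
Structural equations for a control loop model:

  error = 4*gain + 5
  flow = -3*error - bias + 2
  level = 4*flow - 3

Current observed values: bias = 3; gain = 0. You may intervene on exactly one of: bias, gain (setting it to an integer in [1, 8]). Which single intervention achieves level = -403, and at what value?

set gain = 7

Intervening on bias: level = -4*bias - 55. Reaching -403 requires bias = 87, outside [1, 8].
Intervening on gain: with other inputs at their observed values, level = -48*gain - 67. Solving for -403 gives gain = 7, within [1, 8].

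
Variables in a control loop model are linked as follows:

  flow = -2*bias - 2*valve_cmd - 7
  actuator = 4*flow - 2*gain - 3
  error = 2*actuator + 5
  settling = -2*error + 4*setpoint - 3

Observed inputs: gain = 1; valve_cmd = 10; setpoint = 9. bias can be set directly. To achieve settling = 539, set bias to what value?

bias = 2

Substituting into the flow equation gives flow = -2*bias - 27.
Substituting into the actuator equation gives actuator = -8*bias - 113.
This gives error = -16*bias - 221.
This gives settling = 32*bias + 475.
Solve 32*bias + 475 = 539: bias = (539 - 475) / 32 = 2.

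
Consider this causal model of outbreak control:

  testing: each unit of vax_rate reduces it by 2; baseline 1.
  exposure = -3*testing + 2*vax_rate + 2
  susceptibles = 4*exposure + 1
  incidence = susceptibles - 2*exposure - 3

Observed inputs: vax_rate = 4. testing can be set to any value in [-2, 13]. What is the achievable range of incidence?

Intervening on testing fixes its value directly, overriding its dependence on vax_rate.
Substituting into the exposure equation gives exposure = -3*testing + 10.
So susceptibles = -12*testing + 41.
This gives incidence = -6*testing + 18.
Linear in testing, so extremes are at the endpoints: testing = -2 gives incidence = 30; testing = 13 gives incidence = -60.

-60 to 30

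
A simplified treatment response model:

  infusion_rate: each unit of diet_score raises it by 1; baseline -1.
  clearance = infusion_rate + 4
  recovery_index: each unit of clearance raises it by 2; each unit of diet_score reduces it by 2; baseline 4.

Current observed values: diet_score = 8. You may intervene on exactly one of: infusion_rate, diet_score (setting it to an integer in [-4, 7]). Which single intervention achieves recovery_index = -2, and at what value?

Intervening on infusion_rate: with other inputs at their observed values, recovery_index = 2*infusion_rate - 4. Solving for -2 gives infusion_rate = 1, within [-4, 7].
Intervening on diet_score: the paths from diet_score to recovery_index cancel (net effect zero), leaving recovery_index = 10; -2 is unreachable this way.

set infusion_rate = 1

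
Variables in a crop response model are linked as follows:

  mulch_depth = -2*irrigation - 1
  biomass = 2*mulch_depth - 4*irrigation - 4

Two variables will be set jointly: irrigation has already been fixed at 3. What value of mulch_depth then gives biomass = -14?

mulch_depth = 1

With irrigation held at 3:
Intervening on mulch_depth fixes its value directly, overriding its dependence on irrigation.
Substituting into the biomass equation gives biomass = 2*mulch_depth - 16.
Solve 2*mulch_depth - 16 = -14: mulch_depth = (-14 + 16) / 2 = 1.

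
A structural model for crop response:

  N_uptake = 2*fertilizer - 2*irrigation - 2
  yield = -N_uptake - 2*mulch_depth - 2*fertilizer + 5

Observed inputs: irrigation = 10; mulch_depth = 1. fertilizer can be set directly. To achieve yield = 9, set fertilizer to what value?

fertilizer = 4

Substituting into the N_uptake equation gives N_uptake = 2*fertilizer - 22.
Substituting into the yield equation gives yield = -4*fertilizer + 25.
Solve -4*fertilizer + 25 = 9: fertilizer = (9 - 25) / -4 = 4.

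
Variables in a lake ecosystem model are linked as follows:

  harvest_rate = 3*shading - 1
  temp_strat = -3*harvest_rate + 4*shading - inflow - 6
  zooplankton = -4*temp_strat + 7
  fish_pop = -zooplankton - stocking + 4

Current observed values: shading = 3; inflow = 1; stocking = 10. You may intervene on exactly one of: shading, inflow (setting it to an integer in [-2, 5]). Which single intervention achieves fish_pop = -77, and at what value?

set inflow = -2

Intervening on shading: fish_pop = -20*shading - 29. Reaching -77 requires shading = 12/5, not an integer.
Intervening on inflow: with other inputs at their observed values, fish_pop = -4*inflow - 85. Solving for -77 gives inflow = -2, within [-2, 5].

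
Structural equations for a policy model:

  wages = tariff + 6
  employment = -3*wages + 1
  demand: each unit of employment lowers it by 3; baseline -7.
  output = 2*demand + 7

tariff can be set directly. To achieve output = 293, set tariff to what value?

Substituting into the employment equation gives employment = -3*tariff - 17.
Substituting into the demand equation gives demand = 9*tariff + 44.
output becomes 18*tariff + 95.
Solve 18*tariff + 95 = 293: tariff = (293 - 95) / 18 = 11.

tariff = 11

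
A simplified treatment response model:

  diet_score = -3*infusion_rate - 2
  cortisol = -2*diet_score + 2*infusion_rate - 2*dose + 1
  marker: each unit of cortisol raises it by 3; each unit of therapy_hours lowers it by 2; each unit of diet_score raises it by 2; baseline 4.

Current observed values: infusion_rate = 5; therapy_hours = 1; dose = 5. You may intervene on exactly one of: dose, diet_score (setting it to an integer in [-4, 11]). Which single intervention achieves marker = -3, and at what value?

Intervening on dose: marker = -6*dose + 103. Reaching -3 requires dose = 53/3, not an integer.
Intervening on diet_score: with other inputs at their observed values, marker = -4*diet_score + 5. Solving for -3 gives diet_score = 2, within [-4, 11].

set diet_score = 2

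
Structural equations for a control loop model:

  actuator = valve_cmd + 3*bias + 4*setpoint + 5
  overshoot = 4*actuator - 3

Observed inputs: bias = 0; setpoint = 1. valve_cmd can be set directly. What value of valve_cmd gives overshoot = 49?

Substituting into the actuator equation gives actuator = valve_cmd + 9.
Substituting into the overshoot equation gives overshoot = 4*valve_cmd + 33.
Solve 4*valve_cmd + 33 = 49: valve_cmd = (49 - 33) / 4 = 4.

valve_cmd = 4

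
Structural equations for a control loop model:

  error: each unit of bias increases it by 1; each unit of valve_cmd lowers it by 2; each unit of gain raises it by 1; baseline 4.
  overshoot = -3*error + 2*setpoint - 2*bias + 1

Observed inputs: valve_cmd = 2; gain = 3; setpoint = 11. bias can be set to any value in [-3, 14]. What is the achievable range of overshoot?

-56 to 29

Substituting into the error equation gives error = bias + 3.
This gives overshoot = -5*bias + 14.
Linear in bias, so extremes are at the endpoints: bias = -3 gives overshoot = 29; bias = 14 gives overshoot = -56.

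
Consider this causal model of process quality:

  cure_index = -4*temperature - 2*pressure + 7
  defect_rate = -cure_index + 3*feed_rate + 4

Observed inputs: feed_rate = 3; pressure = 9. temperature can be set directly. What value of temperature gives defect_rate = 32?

temperature = 2

Substituting into the cure_index equation gives cure_index = -4*temperature - 11.
defect_rate becomes 4*temperature + 24.
Solve 4*temperature + 24 = 32: temperature = (32 - 24) / 4 = 2.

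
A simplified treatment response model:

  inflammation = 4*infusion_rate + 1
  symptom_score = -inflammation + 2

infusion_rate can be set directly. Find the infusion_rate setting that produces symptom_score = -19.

infusion_rate = 5

Substituting into the symptom_score equation gives symptom_score = -4*infusion_rate + 1.
Solve -4*infusion_rate + 1 = -19: infusion_rate = (-19 - 1) / -4 = 5.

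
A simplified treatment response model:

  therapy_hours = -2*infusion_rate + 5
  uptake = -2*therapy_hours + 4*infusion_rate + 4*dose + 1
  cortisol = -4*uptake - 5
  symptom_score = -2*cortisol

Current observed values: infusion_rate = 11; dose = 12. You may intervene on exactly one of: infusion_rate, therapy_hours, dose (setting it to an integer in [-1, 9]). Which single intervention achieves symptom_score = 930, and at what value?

Intervening on infusion_rate: symptom_score = 64*infusion_rate + 322. Reaching 930 requires infusion_rate = 19/2, not an integer.
Intervening on therapy_hours: symptom_score = -16*therapy_hours + 754. Reaching 930 requires therapy_hours = -11, outside [-1, 9].
Intervening on dose: with other inputs at their observed values, symptom_score = 32*dose + 642. Solving for 930 gives dose = 9, within [-1, 9].

set dose = 9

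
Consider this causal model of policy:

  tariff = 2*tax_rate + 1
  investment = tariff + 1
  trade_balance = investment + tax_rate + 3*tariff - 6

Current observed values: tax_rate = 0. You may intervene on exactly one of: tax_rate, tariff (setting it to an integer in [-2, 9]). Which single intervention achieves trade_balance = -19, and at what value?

Intervening on tax_rate: with other inputs at their observed values, trade_balance = 9*tax_rate - 1. Solving for -19 gives tax_rate = -2, within [-2, 9].
Intervening on tariff: trade_balance = 4*tariff - 5. Reaching -19 requires tariff = -7/2, not an integer.

set tax_rate = -2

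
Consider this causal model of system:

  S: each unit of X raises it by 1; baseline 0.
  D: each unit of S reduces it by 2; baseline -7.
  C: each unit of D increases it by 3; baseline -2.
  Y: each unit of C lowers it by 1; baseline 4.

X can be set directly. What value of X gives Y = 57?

X = 5

Substituting into the D equation gives D = -2*X - 7.
Substituting into the C equation gives C = -6*X - 23.
So Y = 6*X + 27.
Solve 6*X + 27 = 57: X = (57 - 27) / 6 = 5.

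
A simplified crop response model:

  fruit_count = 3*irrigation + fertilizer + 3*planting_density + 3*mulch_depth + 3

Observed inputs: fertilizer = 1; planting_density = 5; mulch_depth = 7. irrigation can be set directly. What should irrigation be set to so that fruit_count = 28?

irrigation = -4

Substituting into the fruit_count equation gives fruit_count = 3*irrigation + 40.
Solve 3*irrigation + 40 = 28: irrigation = (28 - 40) / 3 = -4.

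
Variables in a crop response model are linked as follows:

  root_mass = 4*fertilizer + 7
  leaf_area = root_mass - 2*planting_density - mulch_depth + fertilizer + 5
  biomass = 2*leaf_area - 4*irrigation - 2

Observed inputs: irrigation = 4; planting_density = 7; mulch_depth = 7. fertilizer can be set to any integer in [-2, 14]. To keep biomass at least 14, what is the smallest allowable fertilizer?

fertilizer = 5

Substituting into the leaf_area equation gives leaf_area = 5*fertilizer - 9.
biomass becomes 10*fertilizer - 36.
Require 10*fertilizer - 36 ≥ 14, so fertilizer ≥ 5.
The smallest integer in [-2, 14] satisfying this is 5.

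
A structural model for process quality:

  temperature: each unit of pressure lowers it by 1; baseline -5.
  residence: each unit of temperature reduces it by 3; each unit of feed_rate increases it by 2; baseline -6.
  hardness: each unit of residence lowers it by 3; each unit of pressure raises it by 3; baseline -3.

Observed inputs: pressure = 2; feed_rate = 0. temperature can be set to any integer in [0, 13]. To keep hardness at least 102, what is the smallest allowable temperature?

Intervening on temperature fixes its value directly, overriding its dependence on pressure.
Substituting into the residence equation gives residence = -3*temperature - 6.
So hardness = 9*temperature + 21.
Require 9*temperature + 21 ≥ 102, so temperature ≥ 9.
The smallest integer in [0, 13] satisfying this is 9.

temperature = 9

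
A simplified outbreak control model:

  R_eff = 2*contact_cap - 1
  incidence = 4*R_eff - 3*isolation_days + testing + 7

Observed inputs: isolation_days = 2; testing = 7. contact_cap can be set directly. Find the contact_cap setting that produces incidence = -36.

contact_cap = -5

Substituting into the incidence equation gives incidence = 8*contact_cap + 4.
Solve 8*contact_cap + 4 = -36: contact_cap = (-36 - 4) / 8 = -5.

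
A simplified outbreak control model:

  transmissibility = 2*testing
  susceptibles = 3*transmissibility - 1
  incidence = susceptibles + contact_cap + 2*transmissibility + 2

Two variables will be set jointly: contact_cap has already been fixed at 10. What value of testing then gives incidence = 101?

With contact_cap held at 10:
Substituting into the susceptibles equation gives susceptibles = 6*testing - 1.
Substituting into the incidence equation gives incidence = 10*testing + 11.
Solve 10*testing + 11 = 101: testing = (101 - 11) / 10 = 9.

testing = 9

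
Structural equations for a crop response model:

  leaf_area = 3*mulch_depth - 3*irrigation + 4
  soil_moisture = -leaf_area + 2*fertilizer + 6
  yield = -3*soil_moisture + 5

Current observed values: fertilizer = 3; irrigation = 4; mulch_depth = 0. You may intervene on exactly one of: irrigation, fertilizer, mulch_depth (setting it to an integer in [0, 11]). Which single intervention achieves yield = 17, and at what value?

set mulch_depth = 8

Intervening on irrigation: yield = -9*irrigation - 19. Reaching 17 requires irrigation = -4, outside [0, 11].
Intervening on fertilizer: yield = -6*fertilizer - 37. Reaching 17 requires fertilizer = -9, outside [0, 11].
Intervening on mulch_depth: with other inputs at their observed values, yield = 9*mulch_depth - 55. Solving for 17 gives mulch_depth = 8, within [0, 11].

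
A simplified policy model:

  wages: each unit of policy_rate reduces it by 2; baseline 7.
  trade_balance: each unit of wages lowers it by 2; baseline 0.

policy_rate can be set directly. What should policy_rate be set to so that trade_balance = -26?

Substituting into the trade_balance equation gives trade_balance = 4*policy_rate - 14.
Solve 4*policy_rate - 14 = -26: policy_rate = (-26 + 14) / 4 = -3.

policy_rate = -3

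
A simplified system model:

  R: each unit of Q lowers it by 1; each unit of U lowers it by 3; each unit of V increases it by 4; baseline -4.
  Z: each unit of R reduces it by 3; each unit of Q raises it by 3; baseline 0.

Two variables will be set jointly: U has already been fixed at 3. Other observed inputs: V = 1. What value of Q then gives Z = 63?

Q = 6

With U held at 3:
Substituting into the R equation gives R = -Q - 9.
Z becomes 6*Q + 27.
Solve 6*Q + 27 = 63: Q = (63 - 27) / 6 = 6.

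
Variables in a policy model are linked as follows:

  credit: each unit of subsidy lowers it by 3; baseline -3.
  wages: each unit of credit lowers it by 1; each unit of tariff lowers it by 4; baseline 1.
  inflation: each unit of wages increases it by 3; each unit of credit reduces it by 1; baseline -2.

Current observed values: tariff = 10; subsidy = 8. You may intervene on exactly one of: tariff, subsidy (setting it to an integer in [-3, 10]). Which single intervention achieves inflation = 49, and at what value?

set tariff = 5

Intervening on tariff: with other inputs at their observed values, inflation = -12*tariff + 109. Solving for 49 gives tariff = 5, within [-3, 10].
Intervening on subsidy: inflation = 12*subsidy - 107. Reaching 49 requires subsidy = 13, outside [-3, 10].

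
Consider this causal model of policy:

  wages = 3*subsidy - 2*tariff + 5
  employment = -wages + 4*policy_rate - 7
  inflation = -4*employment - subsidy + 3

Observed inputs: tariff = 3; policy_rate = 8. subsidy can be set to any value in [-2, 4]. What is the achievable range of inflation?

Substituting into the wages equation gives wages = 3*subsidy - 1.
This gives employment = -3*subsidy + 26.
This gives inflation = 11*subsidy - 101.
Linear in subsidy, so extremes are at the endpoints: subsidy = -2 gives inflation = -123; subsidy = 4 gives inflation = -57.

-123 to -57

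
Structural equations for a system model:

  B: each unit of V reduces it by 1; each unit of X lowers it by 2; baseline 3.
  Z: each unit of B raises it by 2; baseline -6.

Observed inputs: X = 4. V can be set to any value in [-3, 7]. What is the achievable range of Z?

Substituting into the B equation gives B = -V - 5.
So Z = -2*V - 16.
Linear in V, so extremes are at the endpoints: V = -3 gives Z = -10; V = 7 gives Z = -30.

-30 to -10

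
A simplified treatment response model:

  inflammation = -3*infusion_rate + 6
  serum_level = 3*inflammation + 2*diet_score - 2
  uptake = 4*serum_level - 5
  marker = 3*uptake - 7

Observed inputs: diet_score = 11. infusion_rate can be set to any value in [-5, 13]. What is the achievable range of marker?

Substituting into the serum_level equation gives serum_level = -9*infusion_rate + 38.
So uptake = -36*infusion_rate + 147.
So marker = -108*infusion_rate + 434.
Linear in infusion_rate, so extremes are at the endpoints: infusion_rate = -5 gives marker = 974; infusion_rate = 13 gives marker = -970.

-970 to 974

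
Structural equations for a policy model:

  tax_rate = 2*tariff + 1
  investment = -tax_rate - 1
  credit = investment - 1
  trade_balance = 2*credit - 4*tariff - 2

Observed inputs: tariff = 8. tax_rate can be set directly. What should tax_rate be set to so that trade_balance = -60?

tax_rate = 11

Intervening on tax_rate fixes its value directly, overriding its dependence on tariff.
Substituting into the credit equation gives credit = -tax_rate - 2.
So trade_balance = -2*tax_rate - 38.
Solve -2*tax_rate - 38 = -60: tax_rate = (-60 + 38) / -2 = 11.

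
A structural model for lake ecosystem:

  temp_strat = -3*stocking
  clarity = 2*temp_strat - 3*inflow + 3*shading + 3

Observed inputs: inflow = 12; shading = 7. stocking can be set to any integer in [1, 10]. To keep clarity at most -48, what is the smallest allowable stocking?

stocking = 6

Substituting into the clarity equation gives clarity = -6*stocking - 12.
Require -6*stocking - 12 ≤ -48, so stocking ≥ 6.
The smallest integer in [1, 10] satisfying this is 6.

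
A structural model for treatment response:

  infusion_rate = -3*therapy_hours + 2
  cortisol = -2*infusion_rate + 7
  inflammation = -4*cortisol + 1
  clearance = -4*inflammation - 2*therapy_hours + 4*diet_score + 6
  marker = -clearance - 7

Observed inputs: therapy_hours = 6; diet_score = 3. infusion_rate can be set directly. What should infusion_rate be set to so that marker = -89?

Intervening on infusion_rate fixes its value directly, overriding its dependence on therapy_hours.
Substituting into the inflammation equation gives inflammation = 8*infusion_rate - 27.
This gives clearance = -32*infusion_rate + 114.
So marker = 32*infusion_rate - 121.
Solve 32*infusion_rate - 121 = -89: infusion_rate = (-89 + 121) / 32 = 1.

infusion_rate = 1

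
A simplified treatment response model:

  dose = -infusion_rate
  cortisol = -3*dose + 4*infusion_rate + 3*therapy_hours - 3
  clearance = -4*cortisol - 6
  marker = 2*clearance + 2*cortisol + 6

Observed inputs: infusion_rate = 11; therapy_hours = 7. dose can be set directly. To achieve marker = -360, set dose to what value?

Intervening on dose fixes its value directly, overriding its dependence on infusion_rate.
Substituting into the cortisol equation gives cortisol = -3*dose + 62.
Substituting into the clearance equation gives clearance = 12*dose - 254.
Substituting into the marker equation gives marker = 18*dose - 378.
Solve 18*dose - 378 = -360: dose = (-360 + 378) / 18 = 1.

dose = 1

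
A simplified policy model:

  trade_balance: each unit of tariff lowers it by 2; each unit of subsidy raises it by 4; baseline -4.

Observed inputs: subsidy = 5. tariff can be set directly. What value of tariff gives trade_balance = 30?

tariff = -7

Substituting into the trade_balance equation gives trade_balance = -2*tariff + 16.
Solve -2*tariff + 16 = 30: tariff = (30 - 16) / -2 = -7.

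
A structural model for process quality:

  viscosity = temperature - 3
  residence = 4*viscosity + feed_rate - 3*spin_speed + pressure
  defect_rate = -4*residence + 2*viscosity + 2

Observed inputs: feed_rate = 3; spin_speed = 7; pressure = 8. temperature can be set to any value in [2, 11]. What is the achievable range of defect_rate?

-70 to 56

Substituting into the residence equation gives residence = 4*temperature - 22.
defect_rate becomes -14*temperature + 84.
Linear in temperature, so extremes are at the endpoints: temperature = 2 gives defect_rate = 56; temperature = 11 gives defect_rate = -70.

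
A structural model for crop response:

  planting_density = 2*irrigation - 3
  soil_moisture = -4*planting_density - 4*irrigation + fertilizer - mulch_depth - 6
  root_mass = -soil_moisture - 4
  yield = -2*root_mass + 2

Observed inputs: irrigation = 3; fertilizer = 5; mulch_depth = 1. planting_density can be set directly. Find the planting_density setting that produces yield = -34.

Intervening on planting_density fixes its value directly, overriding its dependence on irrigation.
Substituting into the soil_moisture equation gives soil_moisture = -4*planting_density - 14.
root_mass becomes 4*planting_density + 10.
Substituting into the yield equation gives yield = -8*planting_density - 18.
Solve -8*planting_density - 18 = -34: planting_density = (-34 + 18) / -8 = 2.

planting_density = 2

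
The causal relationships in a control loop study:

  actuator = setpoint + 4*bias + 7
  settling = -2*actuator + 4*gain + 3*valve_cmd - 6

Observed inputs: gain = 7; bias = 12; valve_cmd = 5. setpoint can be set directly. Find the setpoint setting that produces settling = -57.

Substituting into the actuator equation gives actuator = setpoint + 55.
So settling = -2*setpoint - 73.
Solve -2*setpoint - 73 = -57: setpoint = (-57 + 73) / -2 = -8.

setpoint = -8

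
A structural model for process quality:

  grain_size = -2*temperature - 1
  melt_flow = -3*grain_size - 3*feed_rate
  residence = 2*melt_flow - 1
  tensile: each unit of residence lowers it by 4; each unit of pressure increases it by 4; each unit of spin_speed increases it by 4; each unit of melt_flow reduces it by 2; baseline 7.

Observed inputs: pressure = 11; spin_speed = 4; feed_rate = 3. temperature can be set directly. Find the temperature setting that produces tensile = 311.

Substituting into the melt_flow equation gives melt_flow = 6*temperature - 6.
Substituting into the residence equation gives residence = 12*temperature - 13.
This gives tensile = -60*temperature + 131.
Solve -60*temperature + 131 = 311: temperature = (311 - 131) / -60 = -3.

temperature = -3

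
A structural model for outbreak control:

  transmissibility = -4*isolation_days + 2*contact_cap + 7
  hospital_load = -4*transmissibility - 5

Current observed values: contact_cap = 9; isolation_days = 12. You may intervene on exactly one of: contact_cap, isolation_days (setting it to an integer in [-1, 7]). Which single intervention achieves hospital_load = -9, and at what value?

Intervening on contact_cap: hospital_load = -8*contact_cap + 159. Reaching -9 requires contact_cap = 21, outside [-1, 7].
Intervening on isolation_days: with other inputs at their observed values, hospital_load = 16*isolation_days - 105. Solving for -9 gives isolation_days = 6, within [-1, 7].

set isolation_days = 6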